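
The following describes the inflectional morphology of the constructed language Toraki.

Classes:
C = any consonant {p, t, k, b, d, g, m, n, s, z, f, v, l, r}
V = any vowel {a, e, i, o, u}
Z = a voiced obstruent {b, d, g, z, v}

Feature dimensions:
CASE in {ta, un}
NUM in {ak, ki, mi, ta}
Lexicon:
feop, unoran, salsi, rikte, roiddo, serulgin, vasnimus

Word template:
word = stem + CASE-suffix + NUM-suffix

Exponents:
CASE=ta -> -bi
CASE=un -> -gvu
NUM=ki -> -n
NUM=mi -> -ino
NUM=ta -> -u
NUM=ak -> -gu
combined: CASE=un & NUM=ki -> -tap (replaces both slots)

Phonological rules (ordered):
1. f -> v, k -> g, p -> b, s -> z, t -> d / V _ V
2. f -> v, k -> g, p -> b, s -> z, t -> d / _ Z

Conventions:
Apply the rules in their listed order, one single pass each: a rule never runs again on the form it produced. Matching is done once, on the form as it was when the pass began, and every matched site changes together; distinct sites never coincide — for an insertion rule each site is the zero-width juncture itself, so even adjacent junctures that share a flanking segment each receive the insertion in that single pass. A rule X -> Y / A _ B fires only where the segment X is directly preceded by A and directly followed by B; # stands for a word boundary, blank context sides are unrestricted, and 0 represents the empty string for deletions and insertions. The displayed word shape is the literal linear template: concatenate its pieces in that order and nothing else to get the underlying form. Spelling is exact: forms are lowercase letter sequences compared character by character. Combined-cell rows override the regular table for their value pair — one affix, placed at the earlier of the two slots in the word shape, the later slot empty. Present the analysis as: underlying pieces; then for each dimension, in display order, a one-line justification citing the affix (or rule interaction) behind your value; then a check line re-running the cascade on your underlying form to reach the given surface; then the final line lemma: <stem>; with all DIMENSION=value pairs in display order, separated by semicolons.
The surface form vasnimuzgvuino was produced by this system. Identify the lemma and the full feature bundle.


underlying: vasnimus-gvu-ino
CASE=un - signalled by the affix -gvu
NUM=mi - signalled by the affix -ino
check: vasnimusgvuino -> vasnimusgvuino -> vasnimuzgvuino
lemma: vasnimus; CASE=un; NUM=mi


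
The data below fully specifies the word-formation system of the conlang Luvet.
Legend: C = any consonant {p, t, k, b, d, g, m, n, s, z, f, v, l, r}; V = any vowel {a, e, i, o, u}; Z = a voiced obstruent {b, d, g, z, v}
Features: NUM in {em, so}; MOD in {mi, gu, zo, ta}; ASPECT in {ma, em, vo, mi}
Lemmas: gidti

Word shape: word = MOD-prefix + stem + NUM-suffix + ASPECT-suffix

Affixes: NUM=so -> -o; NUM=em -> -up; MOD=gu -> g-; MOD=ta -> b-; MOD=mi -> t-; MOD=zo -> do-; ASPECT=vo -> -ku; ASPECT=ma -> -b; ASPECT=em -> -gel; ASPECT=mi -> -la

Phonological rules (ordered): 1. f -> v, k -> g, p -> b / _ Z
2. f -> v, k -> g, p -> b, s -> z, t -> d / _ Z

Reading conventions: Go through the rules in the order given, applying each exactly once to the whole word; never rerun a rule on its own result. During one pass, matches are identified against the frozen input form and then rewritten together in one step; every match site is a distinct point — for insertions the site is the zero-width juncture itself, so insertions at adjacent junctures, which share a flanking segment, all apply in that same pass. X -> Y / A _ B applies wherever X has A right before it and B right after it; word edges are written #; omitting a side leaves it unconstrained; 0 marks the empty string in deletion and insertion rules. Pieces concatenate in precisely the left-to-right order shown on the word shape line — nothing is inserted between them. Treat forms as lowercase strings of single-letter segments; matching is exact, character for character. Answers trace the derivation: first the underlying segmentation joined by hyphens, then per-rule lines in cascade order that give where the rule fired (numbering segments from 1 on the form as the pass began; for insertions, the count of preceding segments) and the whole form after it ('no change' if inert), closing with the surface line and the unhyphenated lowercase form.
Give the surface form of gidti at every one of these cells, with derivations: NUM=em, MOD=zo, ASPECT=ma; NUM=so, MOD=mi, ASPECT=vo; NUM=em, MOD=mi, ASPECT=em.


cell NUM=em, MOD=zo, ASPECT=ma:
underlying: do-gidti-up-b
1. f -> v, k -> g, p -> b / _ Z: fires at position(s) 9: dogidtiubb
2. f -> v, k -> g, p -> b, s -> z, t -> d / _ Z: no change
surface: dogidtiubb

cell NUM=so, MOD=mi, ASPECT=vo:
underlying: t-gidti-o-ku
1. f -> v, k -> g, p -> b / _ Z: no change
2. f -> v, k -> g, p -> b, s -> z, t -> d / _ Z: fires at position(s) 1: dgidtioku
surface: dgidtioku

cell NUM=em, MOD=mi, ASPECT=em:
underlying: t-gidti-up-gel
1. f -> v, k -> g, p -> b / _ Z: fires at position(s) 8: tgidtiubgel
2. f -> v, k -> g, p -> b, s -> z, t -> d / _ Z: fires at position(s) 1: dgidtiubgel
surface: dgidtiubgel


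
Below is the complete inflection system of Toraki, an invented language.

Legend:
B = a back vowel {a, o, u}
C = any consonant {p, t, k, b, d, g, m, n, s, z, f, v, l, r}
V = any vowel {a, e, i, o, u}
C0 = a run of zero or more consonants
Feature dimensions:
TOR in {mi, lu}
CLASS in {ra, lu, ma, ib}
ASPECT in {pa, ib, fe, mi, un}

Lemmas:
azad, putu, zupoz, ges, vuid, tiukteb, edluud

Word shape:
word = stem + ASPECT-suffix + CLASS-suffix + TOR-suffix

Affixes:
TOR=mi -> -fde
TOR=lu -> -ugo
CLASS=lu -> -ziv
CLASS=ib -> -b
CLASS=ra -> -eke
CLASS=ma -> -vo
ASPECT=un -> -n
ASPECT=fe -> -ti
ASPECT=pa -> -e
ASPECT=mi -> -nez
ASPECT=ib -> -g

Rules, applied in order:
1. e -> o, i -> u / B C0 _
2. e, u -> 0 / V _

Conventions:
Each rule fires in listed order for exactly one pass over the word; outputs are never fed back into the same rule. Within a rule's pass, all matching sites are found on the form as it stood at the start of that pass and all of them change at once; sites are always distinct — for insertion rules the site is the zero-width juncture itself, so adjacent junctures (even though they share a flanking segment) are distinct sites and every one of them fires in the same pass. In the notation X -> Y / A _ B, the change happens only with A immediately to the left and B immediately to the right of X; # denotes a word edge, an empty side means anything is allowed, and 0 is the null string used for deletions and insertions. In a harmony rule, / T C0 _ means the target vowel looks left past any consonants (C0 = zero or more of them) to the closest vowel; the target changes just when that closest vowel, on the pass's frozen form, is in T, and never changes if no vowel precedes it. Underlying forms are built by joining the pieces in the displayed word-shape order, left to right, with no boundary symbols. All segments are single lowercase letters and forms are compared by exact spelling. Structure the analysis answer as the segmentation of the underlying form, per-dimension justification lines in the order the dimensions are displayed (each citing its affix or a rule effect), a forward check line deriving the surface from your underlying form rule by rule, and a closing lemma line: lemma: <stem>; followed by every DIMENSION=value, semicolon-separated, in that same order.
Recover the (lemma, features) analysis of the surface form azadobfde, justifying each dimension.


underlying: azad-e-b-fde
TOR=mi - signalled by the affix -fde
CLASS=ib - signalled by the affix -b
ASPECT=pa - signalled by the affix -e
check: azadebfde -> azadobfde -> azadobfde
lemma: azad; TOR=mi; CLASS=ib; ASPECT=pa


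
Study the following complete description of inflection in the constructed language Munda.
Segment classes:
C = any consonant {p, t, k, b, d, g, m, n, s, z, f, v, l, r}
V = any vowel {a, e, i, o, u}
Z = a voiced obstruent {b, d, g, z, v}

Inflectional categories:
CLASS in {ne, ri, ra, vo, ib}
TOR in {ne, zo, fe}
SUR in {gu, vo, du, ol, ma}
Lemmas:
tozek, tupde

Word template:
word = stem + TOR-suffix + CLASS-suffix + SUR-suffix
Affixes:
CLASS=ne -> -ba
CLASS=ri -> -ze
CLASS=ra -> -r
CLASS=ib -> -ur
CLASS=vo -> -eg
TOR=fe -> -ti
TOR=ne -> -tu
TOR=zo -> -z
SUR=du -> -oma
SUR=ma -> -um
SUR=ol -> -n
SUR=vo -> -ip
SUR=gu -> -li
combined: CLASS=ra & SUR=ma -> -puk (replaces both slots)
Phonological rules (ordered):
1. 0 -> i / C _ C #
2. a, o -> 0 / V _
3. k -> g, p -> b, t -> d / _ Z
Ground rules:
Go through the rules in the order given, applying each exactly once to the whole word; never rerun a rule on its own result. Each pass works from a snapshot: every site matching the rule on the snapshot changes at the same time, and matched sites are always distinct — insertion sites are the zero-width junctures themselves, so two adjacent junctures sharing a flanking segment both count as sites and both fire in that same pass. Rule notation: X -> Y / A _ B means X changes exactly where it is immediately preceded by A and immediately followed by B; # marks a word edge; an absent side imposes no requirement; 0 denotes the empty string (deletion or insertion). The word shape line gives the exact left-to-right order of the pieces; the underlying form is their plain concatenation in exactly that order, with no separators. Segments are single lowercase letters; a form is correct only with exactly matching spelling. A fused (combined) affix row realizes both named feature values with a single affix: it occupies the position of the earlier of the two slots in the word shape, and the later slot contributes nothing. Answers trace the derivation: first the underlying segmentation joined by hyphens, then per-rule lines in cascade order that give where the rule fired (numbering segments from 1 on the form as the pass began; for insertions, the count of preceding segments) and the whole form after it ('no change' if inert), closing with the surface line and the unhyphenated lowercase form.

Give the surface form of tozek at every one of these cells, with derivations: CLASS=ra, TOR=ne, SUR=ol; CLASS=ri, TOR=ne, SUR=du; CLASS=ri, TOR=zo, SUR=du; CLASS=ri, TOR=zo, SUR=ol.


cell CLASS=ra, TOR=ne, SUR=ol:
underlying: tozek-tu-r-n
1. 0 -> i / C _ C #: inserts after position(s) 8: tozekturin
2. a, o -> 0 / V _: no change
3. k -> g, p -> b, t -> d / _ Z: no change
surface: tozekturin

cell CLASS=ri, TOR=ne, SUR=du:
underlying: tozek-tu-ze-oma
1. 0 -> i / C _ C #: no change
2. a, o -> 0 / V _: fires at position(s) 10: tozektuzema
3. k -> g, p -> b, t -> d / _ Z: no change
surface: tozektuzema

cell CLASS=ri, TOR=zo, SUR=du:
underlying: tozek-z-ze-oma
1. 0 -> i / C _ C #: no change
2. a, o -> 0 / V _: fires at position(s) 9: tozekzzema
3. k -> g, p -> b, t -> d / _ Z: fires at position(s) 5: tozegzzema
surface: tozegzzema

cell CLASS=ri, TOR=zo, SUR=ol:
underlying: tozek-z-ze-n
1. 0 -> i / C _ C #: no change
2. a, o -> 0 / V _: no change
3. k -> g, p -> b, t -> d / _ Z: fires at position(s) 5: tozegzzen
surface: tozegzzen


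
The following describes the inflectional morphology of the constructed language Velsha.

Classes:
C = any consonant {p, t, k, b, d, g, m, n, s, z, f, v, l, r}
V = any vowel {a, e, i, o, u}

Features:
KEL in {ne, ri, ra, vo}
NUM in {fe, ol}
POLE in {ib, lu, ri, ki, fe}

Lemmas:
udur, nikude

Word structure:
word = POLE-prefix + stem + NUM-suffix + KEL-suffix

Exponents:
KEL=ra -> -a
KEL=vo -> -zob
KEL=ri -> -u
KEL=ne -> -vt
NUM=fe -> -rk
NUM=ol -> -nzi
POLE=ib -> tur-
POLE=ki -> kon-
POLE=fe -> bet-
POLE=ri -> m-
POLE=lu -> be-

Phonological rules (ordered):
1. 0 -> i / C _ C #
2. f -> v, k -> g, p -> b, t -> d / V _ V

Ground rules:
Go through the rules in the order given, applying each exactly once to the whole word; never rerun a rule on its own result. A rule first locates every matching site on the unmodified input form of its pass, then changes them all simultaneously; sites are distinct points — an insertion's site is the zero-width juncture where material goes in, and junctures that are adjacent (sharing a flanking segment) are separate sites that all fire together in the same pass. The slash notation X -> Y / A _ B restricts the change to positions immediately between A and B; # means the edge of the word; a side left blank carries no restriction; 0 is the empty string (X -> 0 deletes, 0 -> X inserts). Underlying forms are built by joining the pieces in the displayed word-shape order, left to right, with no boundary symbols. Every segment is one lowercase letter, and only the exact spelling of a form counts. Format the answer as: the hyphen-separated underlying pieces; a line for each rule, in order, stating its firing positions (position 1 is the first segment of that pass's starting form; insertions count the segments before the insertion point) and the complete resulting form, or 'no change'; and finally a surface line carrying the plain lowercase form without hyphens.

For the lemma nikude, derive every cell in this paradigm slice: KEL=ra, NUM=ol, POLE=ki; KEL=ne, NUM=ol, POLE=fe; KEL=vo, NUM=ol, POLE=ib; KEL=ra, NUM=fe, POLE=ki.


cell KEL=ra, NUM=ol, POLE=ki:
underlying: kon-nikude-nzi-a
1. 0 -> i / C _ C #: no change
2. f -> v, k -> g, p -> b, t -> d / V _ V: fires at position(s) 6: konnigudenzia
surface: konnigudenzia

cell KEL=ne, NUM=ol, POLE=fe:
underlying: bet-nikude-nzi-vt
1. 0 -> i / C _ C #: inserts after position(s) 13: betnikudenzivit
2. f -> v, k -> g, p -> b, t -> d / V _ V: fires at position(s) 6: betnigudenzivit
surface: betnigudenzivit

cell KEL=vo, NUM=ol, POLE=ib:
underlying: tur-nikude-nzi-zob
1. 0 -> i / C _ C #: no change
2. f -> v, k -> g, p -> b, t -> d / V _ V: fires at position(s) 6: turnigudenzizob
surface: turnigudenzizob

cell KEL=ra, NUM=fe, POLE=ki:
underlying: kon-nikude-rk-a
1. 0 -> i / C _ C #: no change
2. f -> v, k -> g, p -> b, t -> d / V _ V: fires at position(s) 6: konniguderka
surface: konniguderka


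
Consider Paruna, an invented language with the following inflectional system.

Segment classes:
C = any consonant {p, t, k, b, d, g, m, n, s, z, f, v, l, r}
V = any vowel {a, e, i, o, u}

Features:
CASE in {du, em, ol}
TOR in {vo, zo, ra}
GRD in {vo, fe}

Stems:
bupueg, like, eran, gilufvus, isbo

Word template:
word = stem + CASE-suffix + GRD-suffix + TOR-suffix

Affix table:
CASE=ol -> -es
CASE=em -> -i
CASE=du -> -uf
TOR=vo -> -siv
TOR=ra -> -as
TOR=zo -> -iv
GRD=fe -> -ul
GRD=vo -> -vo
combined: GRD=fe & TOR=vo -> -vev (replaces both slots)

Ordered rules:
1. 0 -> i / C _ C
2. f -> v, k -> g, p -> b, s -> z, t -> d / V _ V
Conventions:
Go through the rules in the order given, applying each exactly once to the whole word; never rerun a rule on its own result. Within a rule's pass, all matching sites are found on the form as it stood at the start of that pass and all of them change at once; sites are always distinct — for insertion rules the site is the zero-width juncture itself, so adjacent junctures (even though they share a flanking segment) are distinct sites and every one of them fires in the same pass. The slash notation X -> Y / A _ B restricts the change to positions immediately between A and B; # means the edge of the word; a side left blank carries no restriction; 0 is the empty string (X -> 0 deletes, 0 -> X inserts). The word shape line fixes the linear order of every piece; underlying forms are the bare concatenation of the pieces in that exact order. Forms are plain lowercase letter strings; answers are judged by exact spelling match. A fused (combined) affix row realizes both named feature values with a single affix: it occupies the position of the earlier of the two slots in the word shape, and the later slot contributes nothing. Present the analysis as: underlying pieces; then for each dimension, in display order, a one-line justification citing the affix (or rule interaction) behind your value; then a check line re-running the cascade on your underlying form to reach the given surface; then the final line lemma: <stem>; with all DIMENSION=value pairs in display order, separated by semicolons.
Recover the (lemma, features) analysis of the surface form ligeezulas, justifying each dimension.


underlying: like-es-ul-as
CASE=ol - signalled by the affix -es
TOR=ra - signalled by the affix -as
GRD=fe - signalled by the affix -ul
check: likeesulas -> likeesulas -> ligeezulas
lemma: like; CASE=ol; TOR=ra; GRD=fe


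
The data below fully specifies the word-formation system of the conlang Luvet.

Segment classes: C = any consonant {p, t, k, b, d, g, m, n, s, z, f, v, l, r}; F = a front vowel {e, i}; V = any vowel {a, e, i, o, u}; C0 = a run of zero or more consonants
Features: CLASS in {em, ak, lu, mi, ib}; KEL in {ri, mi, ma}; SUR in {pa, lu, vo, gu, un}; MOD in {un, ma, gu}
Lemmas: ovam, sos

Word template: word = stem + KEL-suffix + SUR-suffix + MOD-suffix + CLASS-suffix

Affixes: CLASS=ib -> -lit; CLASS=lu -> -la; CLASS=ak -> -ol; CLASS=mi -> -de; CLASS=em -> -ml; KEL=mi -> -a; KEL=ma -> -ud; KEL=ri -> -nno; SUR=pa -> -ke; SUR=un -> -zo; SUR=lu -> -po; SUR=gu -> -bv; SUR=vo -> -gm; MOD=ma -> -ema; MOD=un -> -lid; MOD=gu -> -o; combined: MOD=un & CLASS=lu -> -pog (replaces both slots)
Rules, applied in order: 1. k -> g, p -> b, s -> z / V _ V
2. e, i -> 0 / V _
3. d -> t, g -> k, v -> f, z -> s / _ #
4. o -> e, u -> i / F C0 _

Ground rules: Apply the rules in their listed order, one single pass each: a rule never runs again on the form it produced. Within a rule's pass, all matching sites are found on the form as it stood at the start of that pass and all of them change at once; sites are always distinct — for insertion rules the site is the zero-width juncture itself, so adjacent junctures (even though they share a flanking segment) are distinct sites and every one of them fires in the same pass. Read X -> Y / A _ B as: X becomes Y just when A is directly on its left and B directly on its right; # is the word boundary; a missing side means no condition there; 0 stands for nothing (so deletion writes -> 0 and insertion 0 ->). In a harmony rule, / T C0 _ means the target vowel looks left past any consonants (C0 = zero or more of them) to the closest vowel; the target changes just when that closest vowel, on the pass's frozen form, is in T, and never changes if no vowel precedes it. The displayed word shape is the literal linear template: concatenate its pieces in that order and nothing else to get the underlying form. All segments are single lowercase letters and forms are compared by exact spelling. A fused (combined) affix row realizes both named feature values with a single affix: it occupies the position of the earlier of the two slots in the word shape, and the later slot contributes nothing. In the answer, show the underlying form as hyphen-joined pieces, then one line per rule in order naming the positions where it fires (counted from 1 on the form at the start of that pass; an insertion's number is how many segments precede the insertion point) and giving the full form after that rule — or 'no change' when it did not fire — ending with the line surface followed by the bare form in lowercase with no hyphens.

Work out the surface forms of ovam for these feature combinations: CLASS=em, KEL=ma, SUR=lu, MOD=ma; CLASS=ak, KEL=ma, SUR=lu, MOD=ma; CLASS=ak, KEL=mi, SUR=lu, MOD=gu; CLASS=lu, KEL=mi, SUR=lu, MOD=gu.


cell CLASS=em, KEL=ma, SUR=lu, MOD=ma:
underlying: ovam-ud-po-ema-ml
1. k -> g, p -> b, s -> z / V _ V: no change
2. e, i -> 0 / V _: fires at position(s) 9: ovamudpomaml
3. d -> t, g -> k, v -> f, z -> s / _ #: no change
4. o -> e, u -> i / F C0 _: no change
surface: ovamudpomaml

cell CLASS=ak, KEL=ma, SUR=lu, MOD=ma:
underlying: ovam-ud-po-ema-ol
1. k -> g, p -> b, s -> z / V _ V: no change
2. e, i -> 0 / V _: fires at position(s) 9: ovamudpomaol
3. d -> t, g -> k, v -> f, z -> s / _ #: no change
4. o -> e, u -> i / F C0 _: no change
surface: ovamudpomaol

cell CLASS=ak, KEL=mi, SUR=lu, MOD=gu:
underlying: ovam-a-po-o-ol
1. k -> g, p -> b, s -> z / V _ V: fires at position(s) 6: ovamaboool
2. e, i -> 0 / V _: no change
3. d -> t, g -> k, v -> f, z -> s / _ #: no change
4. o -> e, u -> i / F C0 _: no change
surface: ovamaboool

cell CLASS=lu, KEL=mi, SUR=lu, MOD=gu:
underlying: ovam-a-po-o-la
1. k -> g, p -> b, s -> z / V _ V: fires at position(s) 6: ovamaboola
2. e, i -> 0 / V _: no change
3. d -> t, g -> k, v -> f, z -> s / _ #: no change
4. o -> e, u -> i / F C0 _: no change
surface: ovamaboola


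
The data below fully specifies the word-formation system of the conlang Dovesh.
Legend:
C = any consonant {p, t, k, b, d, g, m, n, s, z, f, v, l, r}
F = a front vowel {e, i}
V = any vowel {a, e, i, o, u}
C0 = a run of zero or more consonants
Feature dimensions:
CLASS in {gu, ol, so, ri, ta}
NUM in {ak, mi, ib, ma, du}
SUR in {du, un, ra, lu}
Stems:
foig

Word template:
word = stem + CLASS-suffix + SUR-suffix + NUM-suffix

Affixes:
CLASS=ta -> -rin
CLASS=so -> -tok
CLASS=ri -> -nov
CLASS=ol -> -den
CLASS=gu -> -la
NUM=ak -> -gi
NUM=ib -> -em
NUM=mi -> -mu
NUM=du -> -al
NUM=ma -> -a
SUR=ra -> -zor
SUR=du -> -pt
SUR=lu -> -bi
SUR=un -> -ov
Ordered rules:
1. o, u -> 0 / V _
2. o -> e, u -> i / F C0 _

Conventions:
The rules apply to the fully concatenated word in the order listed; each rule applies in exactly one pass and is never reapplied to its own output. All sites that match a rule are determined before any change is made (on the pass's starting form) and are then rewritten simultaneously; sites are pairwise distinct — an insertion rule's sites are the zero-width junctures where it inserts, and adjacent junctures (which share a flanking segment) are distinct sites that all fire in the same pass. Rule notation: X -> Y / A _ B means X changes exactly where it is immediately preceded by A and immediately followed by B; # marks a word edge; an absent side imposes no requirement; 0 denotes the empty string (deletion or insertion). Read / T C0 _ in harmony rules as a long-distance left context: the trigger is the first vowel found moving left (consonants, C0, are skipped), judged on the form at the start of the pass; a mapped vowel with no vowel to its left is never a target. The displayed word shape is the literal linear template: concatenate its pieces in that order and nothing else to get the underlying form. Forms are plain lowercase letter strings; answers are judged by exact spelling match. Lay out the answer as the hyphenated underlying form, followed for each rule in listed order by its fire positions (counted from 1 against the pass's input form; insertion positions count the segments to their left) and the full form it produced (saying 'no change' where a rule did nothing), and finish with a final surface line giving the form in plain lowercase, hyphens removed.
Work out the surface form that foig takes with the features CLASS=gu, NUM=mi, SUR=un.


underlying: foig-la-ov-mu
1. o, u -> 0 / V _: fires at position(s) 7: foiglavmu
2. o -> e, u -> i / F C0 _: no change
surface: foiglavmu


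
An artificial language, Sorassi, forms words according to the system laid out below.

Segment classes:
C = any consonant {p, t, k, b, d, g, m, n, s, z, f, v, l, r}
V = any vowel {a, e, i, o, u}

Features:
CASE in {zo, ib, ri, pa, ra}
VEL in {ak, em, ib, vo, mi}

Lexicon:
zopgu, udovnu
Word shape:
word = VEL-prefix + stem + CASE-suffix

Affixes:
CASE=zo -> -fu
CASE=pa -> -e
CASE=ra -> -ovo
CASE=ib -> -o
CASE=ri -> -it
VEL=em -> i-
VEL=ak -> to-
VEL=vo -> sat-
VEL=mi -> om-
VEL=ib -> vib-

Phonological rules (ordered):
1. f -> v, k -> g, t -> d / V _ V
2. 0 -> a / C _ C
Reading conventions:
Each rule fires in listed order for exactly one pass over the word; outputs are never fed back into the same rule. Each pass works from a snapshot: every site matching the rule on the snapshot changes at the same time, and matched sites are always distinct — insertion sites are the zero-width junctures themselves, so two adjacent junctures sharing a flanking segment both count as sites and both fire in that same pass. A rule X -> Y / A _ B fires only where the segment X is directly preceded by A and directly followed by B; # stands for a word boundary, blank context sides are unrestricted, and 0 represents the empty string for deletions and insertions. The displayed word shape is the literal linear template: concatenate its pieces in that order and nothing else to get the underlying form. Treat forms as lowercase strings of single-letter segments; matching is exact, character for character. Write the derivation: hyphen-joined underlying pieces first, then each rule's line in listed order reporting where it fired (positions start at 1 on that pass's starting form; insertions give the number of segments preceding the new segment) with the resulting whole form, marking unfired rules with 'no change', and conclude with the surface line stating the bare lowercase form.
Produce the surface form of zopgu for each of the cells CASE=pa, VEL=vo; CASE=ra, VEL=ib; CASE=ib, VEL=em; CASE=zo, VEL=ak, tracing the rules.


cell CASE=pa, VEL=vo:
underlying: sat-zopgu-e
1. f -> v, k -> g, t -> d / V _ V: no change
2. 0 -> a / C _ C: inserts after position(s) 3, 6: satazopague
surface: satazopague

cell CASE=ra, VEL=ib:
underlying: vib-zopgu-ovo
1. f -> v, k -> g, t -> d / V _ V: no change
2. 0 -> a / C _ C: inserts after position(s) 3, 6: vibazopaguovo
surface: vibazopaguovo

cell CASE=ib, VEL=em:
underlying: i-zopgu-o
1. f -> v, k -> g, t -> d / V _ V: no change
2. 0 -> a / C _ C: inserts after position(s) 4: izopaguo
surface: izopaguo

cell CASE=zo, VEL=ak:
underlying: to-zopgu-fu
1. f -> v, k -> g, t -> d / V _ V: fires at position(s) 8: tozopguvu
2. 0 -> a / C _ C: inserts after position(s) 5: tozopaguvu
surface: tozopaguvu


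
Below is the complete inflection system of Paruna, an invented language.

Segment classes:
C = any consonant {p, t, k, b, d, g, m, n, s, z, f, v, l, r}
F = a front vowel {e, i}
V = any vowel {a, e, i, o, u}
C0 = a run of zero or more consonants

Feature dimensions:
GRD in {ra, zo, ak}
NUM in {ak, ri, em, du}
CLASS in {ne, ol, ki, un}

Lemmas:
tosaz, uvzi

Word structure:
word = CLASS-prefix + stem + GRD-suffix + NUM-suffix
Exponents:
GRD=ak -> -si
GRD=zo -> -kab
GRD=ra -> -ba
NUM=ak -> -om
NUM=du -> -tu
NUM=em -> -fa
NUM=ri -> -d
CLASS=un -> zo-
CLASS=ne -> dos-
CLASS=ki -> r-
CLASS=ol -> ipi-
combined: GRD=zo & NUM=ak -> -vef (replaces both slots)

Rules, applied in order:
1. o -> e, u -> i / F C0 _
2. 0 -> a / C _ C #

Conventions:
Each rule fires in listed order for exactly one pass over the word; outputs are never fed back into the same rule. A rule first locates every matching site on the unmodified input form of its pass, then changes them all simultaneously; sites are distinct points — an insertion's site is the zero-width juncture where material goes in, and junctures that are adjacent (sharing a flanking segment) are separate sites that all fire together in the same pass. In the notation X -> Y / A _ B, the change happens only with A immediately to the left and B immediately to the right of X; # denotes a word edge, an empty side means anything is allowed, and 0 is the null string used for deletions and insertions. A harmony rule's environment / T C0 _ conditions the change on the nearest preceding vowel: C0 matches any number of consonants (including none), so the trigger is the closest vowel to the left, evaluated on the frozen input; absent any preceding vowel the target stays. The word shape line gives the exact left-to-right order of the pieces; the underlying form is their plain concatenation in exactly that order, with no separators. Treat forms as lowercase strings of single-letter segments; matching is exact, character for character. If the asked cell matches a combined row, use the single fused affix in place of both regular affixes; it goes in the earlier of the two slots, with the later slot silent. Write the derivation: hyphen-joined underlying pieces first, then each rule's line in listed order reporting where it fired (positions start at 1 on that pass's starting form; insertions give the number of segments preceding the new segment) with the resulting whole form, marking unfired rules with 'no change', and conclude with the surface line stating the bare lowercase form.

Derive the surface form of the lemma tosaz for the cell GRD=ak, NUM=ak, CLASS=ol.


underlying: ipi-tosaz-si-om
1. o -> e, u -> i / F C0 _: fires at position(s) 5, 11: ipitesazsiem
2. 0 -> a / C _ C #: no change
surface: ipitesazsiem


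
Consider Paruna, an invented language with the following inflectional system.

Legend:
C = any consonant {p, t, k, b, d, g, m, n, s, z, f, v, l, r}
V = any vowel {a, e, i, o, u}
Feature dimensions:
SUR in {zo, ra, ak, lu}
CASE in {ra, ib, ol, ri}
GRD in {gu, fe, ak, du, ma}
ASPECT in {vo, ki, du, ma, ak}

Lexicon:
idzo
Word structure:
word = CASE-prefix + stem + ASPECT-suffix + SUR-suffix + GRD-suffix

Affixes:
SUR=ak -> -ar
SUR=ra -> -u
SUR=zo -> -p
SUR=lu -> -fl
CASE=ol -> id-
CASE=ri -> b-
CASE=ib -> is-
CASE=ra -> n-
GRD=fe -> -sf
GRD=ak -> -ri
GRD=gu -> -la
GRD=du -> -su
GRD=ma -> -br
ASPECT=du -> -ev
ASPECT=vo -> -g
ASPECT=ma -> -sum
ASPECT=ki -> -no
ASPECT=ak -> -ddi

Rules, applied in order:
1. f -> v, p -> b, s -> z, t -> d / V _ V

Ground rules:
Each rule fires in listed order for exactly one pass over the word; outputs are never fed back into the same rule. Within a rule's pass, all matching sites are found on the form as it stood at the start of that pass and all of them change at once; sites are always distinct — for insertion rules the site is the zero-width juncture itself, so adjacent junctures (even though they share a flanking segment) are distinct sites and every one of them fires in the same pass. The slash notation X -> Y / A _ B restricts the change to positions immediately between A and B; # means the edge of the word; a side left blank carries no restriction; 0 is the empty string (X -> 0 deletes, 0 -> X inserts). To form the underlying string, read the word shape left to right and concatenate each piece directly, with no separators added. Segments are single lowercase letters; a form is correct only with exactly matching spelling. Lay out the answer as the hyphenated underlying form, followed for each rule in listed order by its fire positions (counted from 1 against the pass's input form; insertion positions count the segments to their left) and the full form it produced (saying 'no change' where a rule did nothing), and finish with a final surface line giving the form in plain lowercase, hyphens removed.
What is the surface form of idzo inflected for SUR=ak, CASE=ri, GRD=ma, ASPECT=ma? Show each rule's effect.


underlying: b-idzo-sum-ar-br
1. f -> v, p -> b, s -> z, t -> d / V _ V: fires at position(s) 6: bidzozumarbr
surface: bidzozumarbr


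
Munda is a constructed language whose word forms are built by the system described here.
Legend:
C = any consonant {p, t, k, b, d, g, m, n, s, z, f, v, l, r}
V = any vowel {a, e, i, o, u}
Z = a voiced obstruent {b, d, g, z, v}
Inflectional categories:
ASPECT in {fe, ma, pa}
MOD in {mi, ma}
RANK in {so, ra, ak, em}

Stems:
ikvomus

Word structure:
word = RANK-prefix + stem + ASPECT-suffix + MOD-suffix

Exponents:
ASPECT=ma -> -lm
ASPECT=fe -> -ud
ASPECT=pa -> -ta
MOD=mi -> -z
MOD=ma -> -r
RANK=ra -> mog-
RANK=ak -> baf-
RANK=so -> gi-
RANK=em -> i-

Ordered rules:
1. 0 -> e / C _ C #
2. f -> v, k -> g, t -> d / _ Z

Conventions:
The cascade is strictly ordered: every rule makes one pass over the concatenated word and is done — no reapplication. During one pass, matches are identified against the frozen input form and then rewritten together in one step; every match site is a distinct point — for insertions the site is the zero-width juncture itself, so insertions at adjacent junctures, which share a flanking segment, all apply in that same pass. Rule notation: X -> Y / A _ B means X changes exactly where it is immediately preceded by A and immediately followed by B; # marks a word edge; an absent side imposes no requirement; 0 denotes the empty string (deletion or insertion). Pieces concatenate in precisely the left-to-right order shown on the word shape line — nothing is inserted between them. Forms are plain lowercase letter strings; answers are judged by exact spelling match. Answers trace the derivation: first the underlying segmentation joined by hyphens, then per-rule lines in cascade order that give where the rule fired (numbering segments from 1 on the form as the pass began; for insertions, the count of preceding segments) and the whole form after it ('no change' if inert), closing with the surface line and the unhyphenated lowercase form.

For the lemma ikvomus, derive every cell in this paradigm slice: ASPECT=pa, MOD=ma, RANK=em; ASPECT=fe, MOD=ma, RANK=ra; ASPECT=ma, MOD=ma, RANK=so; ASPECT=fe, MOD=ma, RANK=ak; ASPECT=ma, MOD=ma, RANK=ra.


cell ASPECT=pa, MOD=ma, RANK=em:
underlying: i-ikvomus-ta-r
1. 0 -> e / C _ C #: no change
2. f -> v, k -> g, t -> d / _ Z: fires at position(s) 3: iigvomustar
surface: iigvomustar

cell ASPECT=fe, MOD=ma, RANK=ra:
underlying: mog-ikvomus-ud-r
1. 0 -> e / C _ C #: inserts after position(s) 12: mogikvomusuder
2. f -> v, k -> g, t -> d / _ Z: fires at position(s) 5: mogigvomusuder
surface: mogigvomusuder

cell ASPECT=ma, MOD=ma, RANK=so:
underlying: gi-ikvomus-lm-r
1. 0 -> e / C _ C #: inserts after position(s) 11: giikvomuslmer
2. f -> v, k -> g, t -> d / _ Z: fires at position(s) 4: giigvomuslmer
surface: giigvomuslmer

cell ASPECT=fe, MOD=ma, RANK=ak:
underlying: baf-ikvomus-ud-r
1. 0 -> e / C _ C #: inserts after position(s) 12: bafikvomusuder
2. f -> v, k -> g, t -> d / _ Z: fires at position(s) 5: bafigvomusuder
surface: bafigvomusuder

cell ASPECT=ma, MOD=ma, RANK=ra:
underlying: mog-ikvomus-lm-r
1. 0 -> e / C _ C #: inserts after position(s) 12: mogikvomuslmer
2. f -> v, k -> g, t -> d / _ Z: fires at position(s) 5: mogigvomuslmer
surface: mogigvomuslmer


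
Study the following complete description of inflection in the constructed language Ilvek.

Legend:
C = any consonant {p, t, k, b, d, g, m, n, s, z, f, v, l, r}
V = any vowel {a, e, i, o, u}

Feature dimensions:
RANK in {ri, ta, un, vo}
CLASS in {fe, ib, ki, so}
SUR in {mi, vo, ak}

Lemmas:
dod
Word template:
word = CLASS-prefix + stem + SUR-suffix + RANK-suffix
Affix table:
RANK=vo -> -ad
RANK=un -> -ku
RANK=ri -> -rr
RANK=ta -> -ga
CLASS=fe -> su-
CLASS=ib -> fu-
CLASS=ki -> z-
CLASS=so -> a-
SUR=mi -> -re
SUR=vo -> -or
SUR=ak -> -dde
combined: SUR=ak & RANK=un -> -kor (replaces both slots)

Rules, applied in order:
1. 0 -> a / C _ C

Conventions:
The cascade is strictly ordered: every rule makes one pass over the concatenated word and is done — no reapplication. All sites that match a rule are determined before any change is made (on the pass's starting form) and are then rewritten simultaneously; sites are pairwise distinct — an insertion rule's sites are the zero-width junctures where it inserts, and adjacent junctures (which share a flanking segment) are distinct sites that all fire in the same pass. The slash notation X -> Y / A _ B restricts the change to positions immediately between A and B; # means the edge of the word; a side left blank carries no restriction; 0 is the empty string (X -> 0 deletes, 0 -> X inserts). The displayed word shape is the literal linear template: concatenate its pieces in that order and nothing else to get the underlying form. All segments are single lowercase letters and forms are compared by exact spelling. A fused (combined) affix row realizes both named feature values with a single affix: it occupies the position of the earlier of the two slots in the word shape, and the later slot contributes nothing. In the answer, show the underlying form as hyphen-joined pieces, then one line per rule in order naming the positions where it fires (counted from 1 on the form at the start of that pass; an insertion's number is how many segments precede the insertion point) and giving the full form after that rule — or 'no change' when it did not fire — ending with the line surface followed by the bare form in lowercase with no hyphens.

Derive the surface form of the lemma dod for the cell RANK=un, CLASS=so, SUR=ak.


underlying: a-dod-kor
1. 0 -> a / C _ C: inserts after position(s) 4: adodakor
surface: adodakor


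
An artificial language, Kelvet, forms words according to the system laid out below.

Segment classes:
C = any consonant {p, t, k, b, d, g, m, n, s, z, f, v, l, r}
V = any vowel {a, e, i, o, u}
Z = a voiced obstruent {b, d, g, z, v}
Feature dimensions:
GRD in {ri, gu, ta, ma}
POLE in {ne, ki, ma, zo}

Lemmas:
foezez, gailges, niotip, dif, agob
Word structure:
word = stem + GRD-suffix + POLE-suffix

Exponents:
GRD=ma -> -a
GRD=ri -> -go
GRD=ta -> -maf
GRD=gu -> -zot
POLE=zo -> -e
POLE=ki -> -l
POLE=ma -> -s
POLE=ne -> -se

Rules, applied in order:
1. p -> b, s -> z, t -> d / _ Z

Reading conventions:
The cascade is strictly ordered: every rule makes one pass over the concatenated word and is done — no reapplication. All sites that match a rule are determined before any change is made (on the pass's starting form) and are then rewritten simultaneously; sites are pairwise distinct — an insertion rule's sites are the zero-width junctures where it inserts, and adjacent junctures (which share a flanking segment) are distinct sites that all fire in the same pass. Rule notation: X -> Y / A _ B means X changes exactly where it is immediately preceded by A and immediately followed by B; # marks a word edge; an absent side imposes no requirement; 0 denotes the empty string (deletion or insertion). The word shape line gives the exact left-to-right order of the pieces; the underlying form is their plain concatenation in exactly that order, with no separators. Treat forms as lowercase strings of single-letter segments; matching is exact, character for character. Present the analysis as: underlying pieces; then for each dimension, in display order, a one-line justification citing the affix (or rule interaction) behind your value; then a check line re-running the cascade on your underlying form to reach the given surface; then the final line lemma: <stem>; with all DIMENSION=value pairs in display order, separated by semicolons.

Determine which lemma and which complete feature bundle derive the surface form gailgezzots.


underlying: gailges-zot-s
GRD=gu - signalled by the affix -zot
POLE=ma - signalled by the affix -s
check: gailgeszots -> gailgezzots
lemma: gailges; GRD=gu; POLE=ma


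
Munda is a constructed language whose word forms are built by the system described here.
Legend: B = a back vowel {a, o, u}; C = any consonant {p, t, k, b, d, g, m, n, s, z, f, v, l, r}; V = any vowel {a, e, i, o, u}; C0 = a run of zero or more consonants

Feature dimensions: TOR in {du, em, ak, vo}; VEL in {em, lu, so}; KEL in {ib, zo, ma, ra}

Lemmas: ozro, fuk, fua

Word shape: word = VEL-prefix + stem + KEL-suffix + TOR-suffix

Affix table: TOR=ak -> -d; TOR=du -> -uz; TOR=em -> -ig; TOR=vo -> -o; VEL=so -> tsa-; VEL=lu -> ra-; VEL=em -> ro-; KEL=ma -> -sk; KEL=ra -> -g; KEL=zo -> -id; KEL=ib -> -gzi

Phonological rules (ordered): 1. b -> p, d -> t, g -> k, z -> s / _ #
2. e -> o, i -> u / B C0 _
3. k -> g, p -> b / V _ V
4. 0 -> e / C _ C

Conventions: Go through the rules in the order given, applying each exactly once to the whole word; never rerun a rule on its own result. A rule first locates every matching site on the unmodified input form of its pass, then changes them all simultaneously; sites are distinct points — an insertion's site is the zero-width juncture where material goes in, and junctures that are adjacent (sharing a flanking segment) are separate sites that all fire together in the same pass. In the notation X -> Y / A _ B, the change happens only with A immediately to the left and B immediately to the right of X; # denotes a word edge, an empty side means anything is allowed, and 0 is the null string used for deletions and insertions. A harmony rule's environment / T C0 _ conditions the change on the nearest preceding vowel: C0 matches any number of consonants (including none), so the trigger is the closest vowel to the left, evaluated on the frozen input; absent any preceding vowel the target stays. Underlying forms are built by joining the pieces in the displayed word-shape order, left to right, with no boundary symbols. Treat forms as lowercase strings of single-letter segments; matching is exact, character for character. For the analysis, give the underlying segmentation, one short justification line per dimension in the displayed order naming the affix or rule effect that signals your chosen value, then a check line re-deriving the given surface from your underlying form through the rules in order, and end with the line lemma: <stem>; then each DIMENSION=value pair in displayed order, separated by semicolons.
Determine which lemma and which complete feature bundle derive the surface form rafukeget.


underlying: ra-fuk-g-d
TOR=ak - signalled by the affix -d
VEL=lu - signalled by the affix ra-
KEL=ra - signalled by the affix -g
check: rafukgd -> rafukgt -> rafukgt -> rafukgt -> rafukeget
lemma: fuk; TOR=ak; VEL=lu; KEL=ra
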